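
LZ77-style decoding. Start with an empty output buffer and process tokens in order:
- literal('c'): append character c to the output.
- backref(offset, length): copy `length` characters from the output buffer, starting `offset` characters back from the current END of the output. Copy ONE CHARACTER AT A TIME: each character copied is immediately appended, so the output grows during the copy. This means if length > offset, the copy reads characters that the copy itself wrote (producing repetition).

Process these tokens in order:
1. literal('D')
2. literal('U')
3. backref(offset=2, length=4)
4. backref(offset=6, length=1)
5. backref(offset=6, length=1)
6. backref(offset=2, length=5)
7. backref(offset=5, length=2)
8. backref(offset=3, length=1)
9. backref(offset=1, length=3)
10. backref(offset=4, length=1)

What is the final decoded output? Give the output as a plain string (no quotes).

Answer: DUDUDUDUDUDUDDUDDDDD

Derivation:
Token 1: literal('D'). Output: "D"
Token 2: literal('U'). Output: "DU"
Token 3: backref(off=2, len=4) (overlapping!). Copied 'DUDU' from pos 0. Output: "DUDUDU"
Token 4: backref(off=6, len=1). Copied 'D' from pos 0. Output: "DUDUDUD"
Token 5: backref(off=6, len=1). Copied 'U' from pos 1. Output: "DUDUDUDU"
Token 6: backref(off=2, len=5) (overlapping!). Copied 'DUDUD' from pos 6. Output: "DUDUDUDUDUDUD"
Token 7: backref(off=5, len=2). Copied 'DU' from pos 8. Output: "DUDUDUDUDUDUDDU"
Token 8: backref(off=3, len=1). Copied 'D' from pos 12. Output: "DUDUDUDUDUDUDDUD"
Token 9: backref(off=1, len=3) (overlapping!). Copied 'DDD' from pos 15. Output: "DUDUDUDUDUDUDDUDDDD"
Token 10: backref(off=4, len=1). Copied 'D' from pos 15. Output: "DUDUDUDUDUDUDDUDDDDD"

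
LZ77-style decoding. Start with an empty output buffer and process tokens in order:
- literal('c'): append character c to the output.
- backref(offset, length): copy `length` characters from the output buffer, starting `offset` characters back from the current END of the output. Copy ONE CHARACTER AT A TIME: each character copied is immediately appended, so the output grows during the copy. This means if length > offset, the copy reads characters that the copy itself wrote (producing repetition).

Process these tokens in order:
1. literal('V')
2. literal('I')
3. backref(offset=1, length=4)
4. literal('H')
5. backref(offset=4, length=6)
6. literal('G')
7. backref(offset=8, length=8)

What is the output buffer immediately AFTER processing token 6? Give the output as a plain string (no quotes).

Token 1: literal('V'). Output: "V"
Token 2: literal('I'). Output: "VI"
Token 3: backref(off=1, len=4) (overlapping!). Copied 'IIII' from pos 1. Output: "VIIIII"
Token 4: literal('H'). Output: "VIIIIIH"
Token 5: backref(off=4, len=6) (overlapping!). Copied 'IIIHII' from pos 3. Output: "VIIIIIHIIIHII"
Token 6: literal('G'). Output: "VIIIIIHIIIHIIG"

Answer: VIIIIIHIIIHIIG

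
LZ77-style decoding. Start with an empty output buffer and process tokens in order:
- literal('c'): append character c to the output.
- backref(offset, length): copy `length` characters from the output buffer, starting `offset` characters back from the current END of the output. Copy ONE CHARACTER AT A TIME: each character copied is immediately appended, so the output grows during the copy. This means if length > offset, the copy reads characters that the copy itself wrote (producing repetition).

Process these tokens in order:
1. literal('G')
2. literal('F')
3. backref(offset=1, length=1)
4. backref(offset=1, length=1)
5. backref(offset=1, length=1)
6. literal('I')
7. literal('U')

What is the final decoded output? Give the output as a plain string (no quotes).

Token 1: literal('G'). Output: "G"
Token 2: literal('F'). Output: "GF"
Token 3: backref(off=1, len=1). Copied 'F' from pos 1. Output: "GFF"
Token 4: backref(off=1, len=1). Copied 'F' from pos 2. Output: "GFFF"
Token 5: backref(off=1, len=1). Copied 'F' from pos 3. Output: "GFFFF"
Token 6: literal('I'). Output: "GFFFFI"
Token 7: literal('U'). Output: "GFFFFIU"

Answer: GFFFFIU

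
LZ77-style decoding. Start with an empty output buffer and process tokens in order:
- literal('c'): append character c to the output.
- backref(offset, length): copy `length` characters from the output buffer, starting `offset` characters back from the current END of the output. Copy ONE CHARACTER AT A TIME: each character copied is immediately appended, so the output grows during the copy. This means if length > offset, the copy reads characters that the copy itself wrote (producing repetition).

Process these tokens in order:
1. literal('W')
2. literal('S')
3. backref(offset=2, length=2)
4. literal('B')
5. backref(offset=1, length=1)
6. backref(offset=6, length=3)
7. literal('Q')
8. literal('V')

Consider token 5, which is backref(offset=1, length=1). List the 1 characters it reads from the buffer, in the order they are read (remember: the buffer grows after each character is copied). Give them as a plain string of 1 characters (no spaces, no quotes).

Token 1: literal('W'). Output: "W"
Token 2: literal('S'). Output: "WS"
Token 3: backref(off=2, len=2). Copied 'WS' from pos 0. Output: "WSWS"
Token 4: literal('B'). Output: "WSWSB"
Token 5: backref(off=1, len=1). Buffer before: "WSWSB" (len 5)
  byte 1: read out[4]='B', append. Buffer now: "WSWSBB"

Answer: B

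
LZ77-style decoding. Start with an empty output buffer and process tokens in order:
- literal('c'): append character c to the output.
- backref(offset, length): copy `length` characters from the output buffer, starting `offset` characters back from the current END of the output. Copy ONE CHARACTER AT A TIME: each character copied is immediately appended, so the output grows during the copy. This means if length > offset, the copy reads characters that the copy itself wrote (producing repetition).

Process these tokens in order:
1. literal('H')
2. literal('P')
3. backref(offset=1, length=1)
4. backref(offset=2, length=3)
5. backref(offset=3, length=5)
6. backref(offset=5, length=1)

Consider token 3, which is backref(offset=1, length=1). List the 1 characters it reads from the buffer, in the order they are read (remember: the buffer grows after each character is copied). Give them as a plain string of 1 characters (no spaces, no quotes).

Token 1: literal('H'). Output: "H"
Token 2: literal('P'). Output: "HP"
Token 3: backref(off=1, len=1). Buffer before: "HP" (len 2)
  byte 1: read out[1]='P', append. Buffer now: "HPP"

Answer: P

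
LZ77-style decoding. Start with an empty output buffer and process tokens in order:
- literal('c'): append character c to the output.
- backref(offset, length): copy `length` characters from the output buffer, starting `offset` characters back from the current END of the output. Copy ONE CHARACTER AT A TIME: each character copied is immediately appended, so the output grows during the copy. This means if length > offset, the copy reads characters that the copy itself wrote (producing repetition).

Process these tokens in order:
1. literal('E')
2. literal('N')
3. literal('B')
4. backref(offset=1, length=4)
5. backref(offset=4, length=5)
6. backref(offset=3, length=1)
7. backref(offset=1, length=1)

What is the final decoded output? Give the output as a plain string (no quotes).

Token 1: literal('E'). Output: "E"
Token 2: literal('N'). Output: "EN"
Token 3: literal('B'). Output: "ENB"
Token 4: backref(off=1, len=4) (overlapping!). Copied 'BBBB' from pos 2. Output: "ENBBBBB"
Token 5: backref(off=4, len=5) (overlapping!). Copied 'BBBBB' from pos 3. Output: "ENBBBBBBBBBB"
Token 6: backref(off=3, len=1). Copied 'B' from pos 9. Output: "ENBBBBBBBBBBB"
Token 7: backref(off=1, len=1). Copied 'B' from pos 12. Output: "ENBBBBBBBBBBBB"

Answer: ENBBBBBBBBBBBB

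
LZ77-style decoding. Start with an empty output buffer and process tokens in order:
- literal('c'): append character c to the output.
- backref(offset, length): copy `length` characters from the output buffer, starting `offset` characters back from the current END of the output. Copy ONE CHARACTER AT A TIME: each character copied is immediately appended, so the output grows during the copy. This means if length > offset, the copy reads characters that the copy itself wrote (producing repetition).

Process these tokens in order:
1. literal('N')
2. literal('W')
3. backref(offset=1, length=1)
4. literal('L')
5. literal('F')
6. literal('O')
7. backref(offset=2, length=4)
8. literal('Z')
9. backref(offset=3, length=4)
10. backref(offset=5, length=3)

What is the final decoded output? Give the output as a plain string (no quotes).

Token 1: literal('N'). Output: "N"
Token 2: literal('W'). Output: "NW"
Token 3: backref(off=1, len=1). Copied 'W' from pos 1. Output: "NWW"
Token 4: literal('L'). Output: "NWWL"
Token 5: literal('F'). Output: "NWWLF"
Token 6: literal('O'). Output: "NWWLFO"
Token 7: backref(off=2, len=4) (overlapping!). Copied 'FOFO' from pos 4. Output: "NWWLFOFOFO"
Token 8: literal('Z'). Output: "NWWLFOFOFOZ"
Token 9: backref(off=3, len=4) (overlapping!). Copied 'FOZF' from pos 8. Output: "NWWLFOFOFOZFOZF"
Token 10: backref(off=5, len=3). Copied 'ZFO' from pos 10. Output: "NWWLFOFOFOZFOZFZFO"

Answer: NWWLFOFOFOZFOZFZFO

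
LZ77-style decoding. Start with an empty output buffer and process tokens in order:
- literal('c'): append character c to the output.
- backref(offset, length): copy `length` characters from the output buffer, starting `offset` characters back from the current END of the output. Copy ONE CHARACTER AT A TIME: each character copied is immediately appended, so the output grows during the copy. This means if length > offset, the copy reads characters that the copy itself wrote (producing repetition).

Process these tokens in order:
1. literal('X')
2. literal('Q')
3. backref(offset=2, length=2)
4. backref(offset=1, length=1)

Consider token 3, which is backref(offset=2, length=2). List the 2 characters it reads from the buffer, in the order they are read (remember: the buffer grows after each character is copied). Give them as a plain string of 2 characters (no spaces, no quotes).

Answer: XQ

Derivation:
Token 1: literal('X'). Output: "X"
Token 2: literal('Q'). Output: "XQ"
Token 3: backref(off=2, len=2). Buffer before: "XQ" (len 2)
  byte 1: read out[0]='X', append. Buffer now: "XQX"
  byte 2: read out[1]='Q', append. Buffer now: "XQXQ"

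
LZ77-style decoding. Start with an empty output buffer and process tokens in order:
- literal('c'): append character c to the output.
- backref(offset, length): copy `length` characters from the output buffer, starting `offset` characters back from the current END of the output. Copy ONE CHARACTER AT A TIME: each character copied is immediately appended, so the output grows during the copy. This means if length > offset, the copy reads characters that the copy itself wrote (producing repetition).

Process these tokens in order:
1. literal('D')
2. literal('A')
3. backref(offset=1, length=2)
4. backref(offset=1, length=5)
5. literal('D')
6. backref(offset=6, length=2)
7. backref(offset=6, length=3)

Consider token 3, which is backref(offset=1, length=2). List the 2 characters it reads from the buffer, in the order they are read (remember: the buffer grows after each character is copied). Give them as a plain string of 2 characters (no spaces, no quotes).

Answer: AA

Derivation:
Token 1: literal('D'). Output: "D"
Token 2: literal('A'). Output: "DA"
Token 3: backref(off=1, len=2). Buffer before: "DA" (len 2)
  byte 1: read out[1]='A', append. Buffer now: "DAA"
  byte 2: read out[2]='A', append. Buffer now: "DAAA"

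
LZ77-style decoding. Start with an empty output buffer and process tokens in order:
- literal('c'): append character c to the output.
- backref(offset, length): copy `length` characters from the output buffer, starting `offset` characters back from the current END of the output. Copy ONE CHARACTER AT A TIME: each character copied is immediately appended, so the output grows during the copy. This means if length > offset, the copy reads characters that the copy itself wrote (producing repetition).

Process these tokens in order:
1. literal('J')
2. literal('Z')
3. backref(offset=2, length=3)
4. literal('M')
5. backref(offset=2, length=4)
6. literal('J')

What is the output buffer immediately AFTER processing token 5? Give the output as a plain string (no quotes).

Token 1: literal('J'). Output: "J"
Token 2: literal('Z'). Output: "JZ"
Token 3: backref(off=2, len=3) (overlapping!). Copied 'JZJ' from pos 0. Output: "JZJZJ"
Token 4: literal('M'). Output: "JZJZJM"
Token 5: backref(off=2, len=4) (overlapping!). Copied 'JMJM' from pos 4. Output: "JZJZJMJMJM"

Answer: JZJZJMJMJM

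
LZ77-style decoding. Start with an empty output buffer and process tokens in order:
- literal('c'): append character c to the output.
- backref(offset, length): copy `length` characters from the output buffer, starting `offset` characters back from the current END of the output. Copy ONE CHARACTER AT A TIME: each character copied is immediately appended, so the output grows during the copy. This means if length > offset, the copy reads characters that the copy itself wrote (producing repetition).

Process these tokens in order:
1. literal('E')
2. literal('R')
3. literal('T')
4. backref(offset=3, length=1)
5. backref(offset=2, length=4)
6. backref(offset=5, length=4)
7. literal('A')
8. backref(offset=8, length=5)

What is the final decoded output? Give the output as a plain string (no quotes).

Answer: ERTETETEETETAETEET

Derivation:
Token 1: literal('E'). Output: "E"
Token 2: literal('R'). Output: "ER"
Token 3: literal('T'). Output: "ERT"
Token 4: backref(off=3, len=1). Copied 'E' from pos 0. Output: "ERTE"
Token 5: backref(off=2, len=4) (overlapping!). Copied 'TETE' from pos 2. Output: "ERTETETE"
Token 6: backref(off=5, len=4). Copied 'ETET' from pos 3. Output: "ERTETETEETET"
Token 7: literal('A'). Output: "ERTETETEETETA"
Token 8: backref(off=8, len=5). Copied 'ETEET' from pos 5. Output: "ERTETETEETETAETEET"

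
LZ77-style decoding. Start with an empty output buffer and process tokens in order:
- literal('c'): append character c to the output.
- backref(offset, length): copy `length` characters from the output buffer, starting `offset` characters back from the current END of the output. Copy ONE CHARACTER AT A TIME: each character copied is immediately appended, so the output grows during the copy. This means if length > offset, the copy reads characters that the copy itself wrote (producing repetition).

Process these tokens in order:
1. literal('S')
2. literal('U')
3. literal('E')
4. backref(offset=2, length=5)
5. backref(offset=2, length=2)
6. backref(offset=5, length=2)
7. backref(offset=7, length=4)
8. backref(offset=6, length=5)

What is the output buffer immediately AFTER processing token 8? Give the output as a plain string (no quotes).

Answer: SUEUEUEUEUUEUEUEUEUEU

Derivation:
Token 1: literal('S'). Output: "S"
Token 2: literal('U'). Output: "SU"
Token 3: literal('E'). Output: "SUE"
Token 4: backref(off=2, len=5) (overlapping!). Copied 'UEUEU' from pos 1. Output: "SUEUEUEU"
Token 5: backref(off=2, len=2). Copied 'EU' from pos 6. Output: "SUEUEUEUEU"
Token 6: backref(off=5, len=2). Copied 'UE' from pos 5. Output: "SUEUEUEUEUUE"
Token 7: backref(off=7, len=4). Copied 'UEUE' from pos 5. Output: "SUEUEUEUEUUEUEUE"
Token 8: backref(off=6, len=5). Copied 'UEUEU' from pos 10. Output: "SUEUEUEUEUUEUEUEUEUEU"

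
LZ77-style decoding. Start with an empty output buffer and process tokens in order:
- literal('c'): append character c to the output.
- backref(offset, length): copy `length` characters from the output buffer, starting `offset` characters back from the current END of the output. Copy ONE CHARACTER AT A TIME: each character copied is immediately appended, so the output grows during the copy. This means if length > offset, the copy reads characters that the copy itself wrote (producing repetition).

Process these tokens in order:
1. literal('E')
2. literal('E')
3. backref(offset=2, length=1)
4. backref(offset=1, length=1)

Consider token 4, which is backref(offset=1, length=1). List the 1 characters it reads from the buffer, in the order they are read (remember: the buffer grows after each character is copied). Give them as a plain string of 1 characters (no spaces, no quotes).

Answer: E

Derivation:
Token 1: literal('E'). Output: "E"
Token 2: literal('E'). Output: "EE"
Token 3: backref(off=2, len=1). Copied 'E' from pos 0. Output: "EEE"
Token 4: backref(off=1, len=1). Buffer before: "EEE" (len 3)
  byte 1: read out[2]='E', append. Buffer now: "EEEE"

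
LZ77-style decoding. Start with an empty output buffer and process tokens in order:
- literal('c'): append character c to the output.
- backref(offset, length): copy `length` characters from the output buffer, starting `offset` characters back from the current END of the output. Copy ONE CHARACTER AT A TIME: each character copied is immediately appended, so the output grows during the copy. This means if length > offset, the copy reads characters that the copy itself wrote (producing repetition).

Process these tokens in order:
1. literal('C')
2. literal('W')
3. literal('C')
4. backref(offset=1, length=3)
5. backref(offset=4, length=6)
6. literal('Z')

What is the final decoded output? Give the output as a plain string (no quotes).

Answer: CWCCCCCCCCCCZ

Derivation:
Token 1: literal('C'). Output: "C"
Token 2: literal('W'). Output: "CW"
Token 3: literal('C'). Output: "CWC"
Token 4: backref(off=1, len=3) (overlapping!). Copied 'CCC' from pos 2. Output: "CWCCCC"
Token 5: backref(off=4, len=6) (overlapping!). Copied 'CCCCCC' from pos 2. Output: "CWCCCCCCCCCC"
Token 6: literal('Z'). Output: "CWCCCCCCCCCCZ"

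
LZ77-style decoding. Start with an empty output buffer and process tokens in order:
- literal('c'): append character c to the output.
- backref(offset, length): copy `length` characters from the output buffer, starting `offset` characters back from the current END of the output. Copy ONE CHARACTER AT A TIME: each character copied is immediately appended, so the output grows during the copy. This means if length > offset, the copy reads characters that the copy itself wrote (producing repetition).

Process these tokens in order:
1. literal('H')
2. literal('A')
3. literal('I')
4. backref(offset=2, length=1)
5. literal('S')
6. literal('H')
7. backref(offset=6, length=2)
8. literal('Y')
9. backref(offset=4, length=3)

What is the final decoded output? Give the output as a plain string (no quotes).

Token 1: literal('H'). Output: "H"
Token 2: literal('A'). Output: "HA"
Token 3: literal('I'). Output: "HAI"
Token 4: backref(off=2, len=1). Copied 'A' from pos 1. Output: "HAIA"
Token 5: literal('S'). Output: "HAIAS"
Token 6: literal('H'). Output: "HAIASH"
Token 7: backref(off=6, len=2). Copied 'HA' from pos 0. Output: "HAIASHHA"
Token 8: literal('Y'). Output: "HAIASHHAY"
Token 9: backref(off=4, len=3). Copied 'HHA' from pos 5. Output: "HAIASHHAYHHA"

Answer: HAIASHHAYHHA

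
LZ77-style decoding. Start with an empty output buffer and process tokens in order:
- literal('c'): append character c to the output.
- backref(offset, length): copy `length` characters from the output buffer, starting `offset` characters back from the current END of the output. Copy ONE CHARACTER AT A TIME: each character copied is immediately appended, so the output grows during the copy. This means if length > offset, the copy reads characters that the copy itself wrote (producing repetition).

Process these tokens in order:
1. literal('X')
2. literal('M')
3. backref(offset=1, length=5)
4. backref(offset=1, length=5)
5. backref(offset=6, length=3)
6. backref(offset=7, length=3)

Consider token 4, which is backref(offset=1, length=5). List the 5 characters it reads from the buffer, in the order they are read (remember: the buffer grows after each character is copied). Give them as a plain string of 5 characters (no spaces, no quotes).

Answer: MMMMM

Derivation:
Token 1: literal('X'). Output: "X"
Token 2: literal('M'). Output: "XM"
Token 3: backref(off=1, len=5) (overlapping!). Copied 'MMMMM' from pos 1. Output: "XMMMMMM"
Token 4: backref(off=1, len=5). Buffer before: "XMMMMMM" (len 7)
  byte 1: read out[6]='M', append. Buffer now: "XMMMMMMM"
  byte 2: read out[7]='M', append. Buffer now: "XMMMMMMMM"
  byte 3: read out[8]='M', append. Buffer now: "XMMMMMMMMM"
  byte 4: read out[9]='M', append. Buffer now: "XMMMMMMMMMM"
  byte 5: read out[10]='M', append. Buffer now: "XMMMMMMMMMMM"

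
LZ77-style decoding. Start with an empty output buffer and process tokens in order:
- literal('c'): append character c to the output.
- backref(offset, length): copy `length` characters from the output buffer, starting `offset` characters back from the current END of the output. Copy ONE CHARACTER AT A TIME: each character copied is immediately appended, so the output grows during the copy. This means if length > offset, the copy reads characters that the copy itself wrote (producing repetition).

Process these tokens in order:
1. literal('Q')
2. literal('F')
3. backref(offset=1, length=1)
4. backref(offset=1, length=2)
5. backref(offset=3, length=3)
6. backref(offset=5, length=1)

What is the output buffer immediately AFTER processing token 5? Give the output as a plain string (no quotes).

Answer: QFFFFFFF

Derivation:
Token 1: literal('Q'). Output: "Q"
Token 2: literal('F'). Output: "QF"
Token 3: backref(off=1, len=1). Copied 'F' from pos 1. Output: "QFF"
Token 4: backref(off=1, len=2) (overlapping!). Copied 'FF' from pos 2. Output: "QFFFF"
Token 5: backref(off=3, len=3). Copied 'FFF' from pos 2. Output: "QFFFFFFF"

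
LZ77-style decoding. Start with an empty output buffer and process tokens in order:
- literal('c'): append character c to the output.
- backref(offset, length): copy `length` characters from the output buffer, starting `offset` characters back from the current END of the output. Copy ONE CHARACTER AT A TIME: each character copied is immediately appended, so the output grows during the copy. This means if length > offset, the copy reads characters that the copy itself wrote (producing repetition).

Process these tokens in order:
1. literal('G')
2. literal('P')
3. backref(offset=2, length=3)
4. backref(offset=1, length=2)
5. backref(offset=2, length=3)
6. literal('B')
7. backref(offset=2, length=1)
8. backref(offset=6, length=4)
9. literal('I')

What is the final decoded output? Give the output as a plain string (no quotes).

Token 1: literal('G'). Output: "G"
Token 2: literal('P'). Output: "GP"
Token 3: backref(off=2, len=3) (overlapping!). Copied 'GPG' from pos 0. Output: "GPGPG"
Token 4: backref(off=1, len=2) (overlapping!). Copied 'GG' from pos 4. Output: "GPGPGGG"
Token 5: backref(off=2, len=3) (overlapping!). Copied 'GGG' from pos 5. Output: "GPGPGGGGGG"
Token 6: literal('B'). Output: "GPGPGGGGGGB"
Token 7: backref(off=2, len=1). Copied 'G' from pos 9. Output: "GPGPGGGGGGBG"
Token 8: backref(off=6, len=4). Copied 'GGGG' from pos 6. Output: "GPGPGGGGGGBGGGGG"
Token 9: literal('I'). Output: "GPGPGGGGGGBGGGGGI"

Answer: GPGPGGGGGGBGGGGGI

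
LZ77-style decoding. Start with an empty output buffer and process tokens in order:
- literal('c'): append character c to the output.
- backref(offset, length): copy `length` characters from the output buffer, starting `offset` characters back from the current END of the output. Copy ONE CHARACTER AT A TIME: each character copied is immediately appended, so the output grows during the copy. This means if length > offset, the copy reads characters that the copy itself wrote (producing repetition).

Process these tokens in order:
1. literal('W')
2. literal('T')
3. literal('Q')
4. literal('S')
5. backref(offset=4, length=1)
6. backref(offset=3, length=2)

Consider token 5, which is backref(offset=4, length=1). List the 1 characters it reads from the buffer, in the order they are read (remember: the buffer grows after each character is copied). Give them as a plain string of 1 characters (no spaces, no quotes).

Answer: W

Derivation:
Token 1: literal('W'). Output: "W"
Token 2: literal('T'). Output: "WT"
Token 3: literal('Q'). Output: "WTQ"
Token 4: literal('S'). Output: "WTQS"
Token 5: backref(off=4, len=1). Buffer before: "WTQS" (len 4)
  byte 1: read out[0]='W', append. Buffer now: "WTQSW"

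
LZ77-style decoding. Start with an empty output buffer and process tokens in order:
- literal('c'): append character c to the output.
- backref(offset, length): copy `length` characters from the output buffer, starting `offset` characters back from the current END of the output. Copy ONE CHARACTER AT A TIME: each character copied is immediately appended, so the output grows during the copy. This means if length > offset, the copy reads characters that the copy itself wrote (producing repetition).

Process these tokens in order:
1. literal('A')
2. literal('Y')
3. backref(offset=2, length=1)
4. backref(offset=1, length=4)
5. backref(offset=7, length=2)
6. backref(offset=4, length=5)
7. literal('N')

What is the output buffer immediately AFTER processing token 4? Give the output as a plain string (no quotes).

Token 1: literal('A'). Output: "A"
Token 2: literal('Y'). Output: "AY"
Token 3: backref(off=2, len=1). Copied 'A' from pos 0. Output: "AYA"
Token 4: backref(off=1, len=4) (overlapping!). Copied 'AAAA' from pos 2. Output: "AYAAAAA"

Answer: AYAAAAA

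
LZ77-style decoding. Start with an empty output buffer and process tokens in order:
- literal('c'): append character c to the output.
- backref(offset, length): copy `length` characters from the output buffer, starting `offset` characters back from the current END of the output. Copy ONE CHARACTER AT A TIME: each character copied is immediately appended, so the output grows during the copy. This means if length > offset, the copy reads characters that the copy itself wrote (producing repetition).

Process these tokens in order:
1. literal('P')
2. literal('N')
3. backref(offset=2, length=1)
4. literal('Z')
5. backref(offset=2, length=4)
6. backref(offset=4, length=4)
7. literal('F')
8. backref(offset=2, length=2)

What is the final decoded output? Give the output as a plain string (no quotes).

Answer: PNPZPZPZPZPZFZF

Derivation:
Token 1: literal('P'). Output: "P"
Token 2: literal('N'). Output: "PN"
Token 3: backref(off=2, len=1). Copied 'P' from pos 0. Output: "PNP"
Token 4: literal('Z'). Output: "PNPZ"
Token 5: backref(off=2, len=4) (overlapping!). Copied 'PZPZ' from pos 2. Output: "PNPZPZPZ"
Token 6: backref(off=4, len=4). Copied 'PZPZ' from pos 4. Output: "PNPZPZPZPZPZ"
Token 7: literal('F'). Output: "PNPZPZPZPZPZF"
Token 8: backref(off=2, len=2). Copied 'ZF' from pos 11. Output: "PNPZPZPZPZPZFZF"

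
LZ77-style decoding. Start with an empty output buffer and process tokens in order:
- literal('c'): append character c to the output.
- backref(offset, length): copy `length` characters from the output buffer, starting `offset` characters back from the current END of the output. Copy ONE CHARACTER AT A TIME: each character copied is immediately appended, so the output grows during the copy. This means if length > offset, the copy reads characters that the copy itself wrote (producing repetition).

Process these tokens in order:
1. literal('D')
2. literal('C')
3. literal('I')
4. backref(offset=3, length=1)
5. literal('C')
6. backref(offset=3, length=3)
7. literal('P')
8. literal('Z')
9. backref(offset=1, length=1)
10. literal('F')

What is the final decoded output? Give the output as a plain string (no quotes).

Token 1: literal('D'). Output: "D"
Token 2: literal('C'). Output: "DC"
Token 3: literal('I'). Output: "DCI"
Token 4: backref(off=3, len=1). Copied 'D' from pos 0. Output: "DCID"
Token 5: literal('C'). Output: "DCIDC"
Token 6: backref(off=3, len=3). Copied 'IDC' from pos 2. Output: "DCIDCIDC"
Token 7: literal('P'). Output: "DCIDCIDCP"
Token 8: literal('Z'). Output: "DCIDCIDCPZ"
Token 9: backref(off=1, len=1). Copied 'Z' from pos 9. Output: "DCIDCIDCPZZ"
Token 10: literal('F'). Output: "DCIDCIDCPZZF"

Answer: DCIDCIDCPZZF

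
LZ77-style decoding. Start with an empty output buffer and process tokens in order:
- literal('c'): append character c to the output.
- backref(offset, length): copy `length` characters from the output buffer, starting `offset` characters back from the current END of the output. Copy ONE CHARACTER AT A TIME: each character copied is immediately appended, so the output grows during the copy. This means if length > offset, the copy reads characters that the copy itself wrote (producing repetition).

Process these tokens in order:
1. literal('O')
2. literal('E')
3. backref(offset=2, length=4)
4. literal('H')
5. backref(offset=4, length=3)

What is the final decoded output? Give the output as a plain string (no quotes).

Token 1: literal('O'). Output: "O"
Token 2: literal('E'). Output: "OE"
Token 3: backref(off=2, len=4) (overlapping!). Copied 'OEOE' from pos 0. Output: "OEOEOE"
Token 4: literal('H'). Output: "OEOEOEH"
Token 5: backref(off=4, len=3). Copied 'EOE' from pos 3. Output: "OEOEOEHEOE"

Answer: OEOEOEHEOE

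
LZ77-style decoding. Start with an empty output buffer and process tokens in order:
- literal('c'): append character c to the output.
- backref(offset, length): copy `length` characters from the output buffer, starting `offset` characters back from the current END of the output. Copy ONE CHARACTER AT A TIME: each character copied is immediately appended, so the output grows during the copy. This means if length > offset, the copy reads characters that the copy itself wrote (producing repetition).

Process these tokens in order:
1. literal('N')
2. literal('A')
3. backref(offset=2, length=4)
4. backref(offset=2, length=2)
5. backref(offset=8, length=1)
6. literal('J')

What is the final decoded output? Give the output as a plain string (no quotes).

Token 1: literal('N'). Output: "N"
Token 2: literal('A'). Output: "NA"
Token 3: backref(off=2, len=4) (overlapping!). Copied 'NANA' from pos 0. Output: "NANANA"
Token 4: backref(off=2, len=2). Copied 'NA' from pos 4. Output: "NANANANA"
Token 5: backref(off=8, len=1). Copied 'N' from pos 0. Output: "NANANANAN"
Token 6: literal('J'). Output: "NANANANANJ"

Answer: NANANANANJ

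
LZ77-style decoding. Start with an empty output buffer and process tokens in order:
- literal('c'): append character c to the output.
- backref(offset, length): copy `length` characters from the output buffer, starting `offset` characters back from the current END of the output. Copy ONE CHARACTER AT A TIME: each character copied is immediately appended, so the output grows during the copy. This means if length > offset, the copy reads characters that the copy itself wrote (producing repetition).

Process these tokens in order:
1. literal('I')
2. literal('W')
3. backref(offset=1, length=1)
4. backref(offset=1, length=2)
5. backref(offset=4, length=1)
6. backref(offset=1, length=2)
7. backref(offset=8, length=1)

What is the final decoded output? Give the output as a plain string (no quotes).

Answer: IWWWWWWWI

Derivation:
Token 1: literal('I'). Output: "I"
Token 2: literal('W'). Output: "IW"
Token 3: backref(off=1, len=1). Copied 'W' from pos 1. Output: "IWW"
Token 4: backref(off=1, len=2) (overlapping!). Copied 'WW' from pos 2. Output: "IWWWW"
Token 5: backref(off=4, len=1). Copied 'W' from pos 1. Output: "IWWWWW"
Token 6: backref(off=1, len=2) (overlapping!). Copied 'WW' from pos 5. Output: "IWWWWWWW"
Token 7: backref(off=8, len=1). Copied 'I' from pos 0. Output: "IWWWWWWWI"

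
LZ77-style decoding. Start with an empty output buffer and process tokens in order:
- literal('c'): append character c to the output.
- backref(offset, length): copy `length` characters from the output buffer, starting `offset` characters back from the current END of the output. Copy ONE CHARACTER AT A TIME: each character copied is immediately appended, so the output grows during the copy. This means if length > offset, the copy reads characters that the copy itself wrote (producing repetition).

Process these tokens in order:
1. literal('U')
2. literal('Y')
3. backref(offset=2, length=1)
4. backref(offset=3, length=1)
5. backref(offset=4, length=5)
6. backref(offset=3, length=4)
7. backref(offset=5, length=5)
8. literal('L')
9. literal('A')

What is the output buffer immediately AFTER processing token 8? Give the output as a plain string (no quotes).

Answer: UYUUUYUUUUUUUUUUUUL

Derivation:
Token 1: literal('U'). Output: "U"
Token 2: literal('Y'). Output: "UY"
Token 3: backref(off=2, len=1). Copied 'U' from pos 0. Output: "UYU"
Token 4: backref(off=3, len=1). Copied 'U' from pos 0. Output: "UYUU"
Token 5: backref(off=4, len=5) (overlapping!). Copied 'UYUUU' from pos 0. Output: "UYUUUYUUU"
Token 6: backref(off=3, len=4) (overlapping!). Copied 'UUUU' from pos 6. Output: "UYUUUYUUUUUUU"
Token 7: backref(off=5, len=5). Copied 'UUUUU' from pos 8. Output: "UYUUUYUUUUUUUUUUUU"
Token 8: literal('L'). Output: "UYUUUYUUUUUUUUUUUUL"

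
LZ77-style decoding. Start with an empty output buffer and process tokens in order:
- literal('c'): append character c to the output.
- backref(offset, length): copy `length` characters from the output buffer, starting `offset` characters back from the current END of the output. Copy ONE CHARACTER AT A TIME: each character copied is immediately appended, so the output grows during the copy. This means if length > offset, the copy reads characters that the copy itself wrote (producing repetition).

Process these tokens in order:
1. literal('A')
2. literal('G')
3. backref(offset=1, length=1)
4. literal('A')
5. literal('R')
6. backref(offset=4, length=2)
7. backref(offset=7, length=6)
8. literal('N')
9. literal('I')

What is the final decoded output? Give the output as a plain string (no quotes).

Answer: AGGARGGAGGARGNI

Derivation:
Token 1: literal('A'). Output: "A"
Token 2: literal('G'). Output: "AG"
Token 3: backref(off=1, len=1). Copied 'G' from pos 1. Output: "AGG"
Token 4: literal('A'). Output: "AGGA"
Token 5: literal('R'). Output: "AGGAR"
Token 6: backref(off=4, len=2). Copied 'GG' from pos 1. Output: "AGGARGG"
Token 7: backref(off=7, len=6). Copied 'AGGARG' from pos 0. Output: "AGGARGGAGGARG"
Token 8: literal('N'). Output: "AGGARGGAGGARGN"
Token 9: literal('I'). Output: "AGGARGGAGGARGNI"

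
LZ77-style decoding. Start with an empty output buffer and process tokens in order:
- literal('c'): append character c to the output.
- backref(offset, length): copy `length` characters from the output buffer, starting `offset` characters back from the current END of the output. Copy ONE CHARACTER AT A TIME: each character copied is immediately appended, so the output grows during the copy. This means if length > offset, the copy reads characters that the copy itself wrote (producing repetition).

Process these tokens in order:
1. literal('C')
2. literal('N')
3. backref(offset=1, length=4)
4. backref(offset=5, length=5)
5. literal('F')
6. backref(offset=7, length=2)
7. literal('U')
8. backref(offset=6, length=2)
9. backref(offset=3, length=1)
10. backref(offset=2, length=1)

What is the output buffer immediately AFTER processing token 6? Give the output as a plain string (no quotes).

Token 1: literal('C'). Output: "C"
Token 2: literal('N'). Output: "CN"
Token 3: backref(off=1, len=4) (overlapping!). Copied 'NNNN' from pos 1. Output: "CNNNNN"
Token 4: backref(off=5, len=5). Copied 'NNNNN' from pos 1. Output: "CNNNNNNNNNN"
Token 5: literal('F'). Output: "CNNNNNNNNNNF"
Token 6: backref(off=7, len=2). Copied 'NN' from pos 5. Output: "CNNNNNNNNNNFNN"

Answer: CNNNNNNNNNNFNN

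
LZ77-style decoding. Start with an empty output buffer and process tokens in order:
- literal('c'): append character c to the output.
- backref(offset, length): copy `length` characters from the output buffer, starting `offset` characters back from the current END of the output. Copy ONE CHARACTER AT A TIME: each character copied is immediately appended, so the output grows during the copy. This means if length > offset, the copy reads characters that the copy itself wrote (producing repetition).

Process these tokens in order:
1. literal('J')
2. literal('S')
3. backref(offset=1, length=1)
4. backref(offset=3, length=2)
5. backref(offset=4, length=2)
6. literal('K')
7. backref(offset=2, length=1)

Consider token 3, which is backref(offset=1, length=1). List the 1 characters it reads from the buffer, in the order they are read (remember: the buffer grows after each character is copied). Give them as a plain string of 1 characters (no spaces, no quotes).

Answer: S

Derivation:
Token 1: literal('J'). Output: "J"
Token 2: literal('S'). Output: "JS"
Token 3: backref(off=1, len=1). Buffer before: "JS" (len 2)
  byte 1: read out[1]='S', append. Buffer now: "JSS"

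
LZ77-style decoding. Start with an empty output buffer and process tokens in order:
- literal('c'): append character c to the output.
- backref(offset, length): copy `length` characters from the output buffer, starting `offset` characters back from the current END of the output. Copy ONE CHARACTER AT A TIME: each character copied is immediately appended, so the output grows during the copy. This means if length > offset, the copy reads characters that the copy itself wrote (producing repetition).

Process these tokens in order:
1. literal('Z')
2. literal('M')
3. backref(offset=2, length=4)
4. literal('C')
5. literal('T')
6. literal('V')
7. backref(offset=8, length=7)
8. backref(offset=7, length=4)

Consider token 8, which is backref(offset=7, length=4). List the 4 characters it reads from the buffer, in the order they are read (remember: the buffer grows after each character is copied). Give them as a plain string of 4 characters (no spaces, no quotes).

Token 1: literal('Z'). Output: "Z"
Token 2: literal('M'). Output: "ZM"
Token 3: backref(off=2, len=4) (overlapping!). Copied 'ZMZM' from pos 0. Output: "ZMZMZM"
Token 4: literal('C'). Output: "ZMZMZMC"
Token 5: literal('T'). Output: "ZMZMZMCT"
Token 6: literal('V'). Output: "ZMZMZMCTV"
Token 7: backref(off=8, len=7). Copied 'MZMZMCT' from pos 1. Output: "ZMZMZMCTVMZMZMCT"
Token 8: backref(off=7, len=4). Buffer before: "ZMZMZMCTVMZMZMCT" (len 16)
  byte 1: read out[9]='M', append. Buffer now: "ZMZMZMCTVMZMZMCTM"
  byte 2: read out[10]='Z', append. Buffer now: "ZMZMZMCTVMZMZMCTMZ"
  byte 3: read out[11]='M', append. Buffer now: "ZMZMZMCTVMZMZMCTMZM"
  byte 4: read out[12]='Z', append. Buffer now: "ZMZMZMCTVMZMZMCTMZMZ"

Answer: MZMZ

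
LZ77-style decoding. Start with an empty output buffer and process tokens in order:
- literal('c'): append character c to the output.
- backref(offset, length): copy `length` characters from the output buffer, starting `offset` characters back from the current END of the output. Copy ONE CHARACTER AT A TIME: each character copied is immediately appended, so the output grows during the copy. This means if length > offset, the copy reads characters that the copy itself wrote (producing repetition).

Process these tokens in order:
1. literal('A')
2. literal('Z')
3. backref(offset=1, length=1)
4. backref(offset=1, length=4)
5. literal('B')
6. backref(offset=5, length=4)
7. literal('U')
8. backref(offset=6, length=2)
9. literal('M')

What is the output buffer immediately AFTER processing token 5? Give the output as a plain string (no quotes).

Token 1: literal('A'). Output: "A"
Token 2: literal('Z'). Output: "AZ"
Token 3: backref(off=1, len=1). Copied 'Z' from pos 1. Output: "AZZ"
Token 4: backref(off=1, len=4) (overlapping!). Copied 'ZZZZ' from pos 2. Output: "AZZZZZZ"
Token 5: literal('B'). Output: "AZZZZZZB"

Answer: AZZZZZZB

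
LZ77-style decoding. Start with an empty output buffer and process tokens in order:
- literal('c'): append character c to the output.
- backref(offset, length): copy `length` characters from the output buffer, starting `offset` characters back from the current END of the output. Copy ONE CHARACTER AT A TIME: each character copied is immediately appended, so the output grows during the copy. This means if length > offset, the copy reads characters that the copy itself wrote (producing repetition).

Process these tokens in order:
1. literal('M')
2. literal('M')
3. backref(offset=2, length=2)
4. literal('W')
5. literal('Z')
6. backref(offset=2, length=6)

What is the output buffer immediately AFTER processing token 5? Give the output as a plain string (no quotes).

Answer: MMMMWZ

Derivation:
Token 1: literal('M'). Output: "M"
Token 2: literal('M'). Output: "MM"
Token 3: backref(off=2, len=2). Copied 'MM' from pos 0. Output: "MMMM"
Token 4: literal('W'). Output: "MMMMW"
Token 5: literal('Z'). Output: "MMMMWZ"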